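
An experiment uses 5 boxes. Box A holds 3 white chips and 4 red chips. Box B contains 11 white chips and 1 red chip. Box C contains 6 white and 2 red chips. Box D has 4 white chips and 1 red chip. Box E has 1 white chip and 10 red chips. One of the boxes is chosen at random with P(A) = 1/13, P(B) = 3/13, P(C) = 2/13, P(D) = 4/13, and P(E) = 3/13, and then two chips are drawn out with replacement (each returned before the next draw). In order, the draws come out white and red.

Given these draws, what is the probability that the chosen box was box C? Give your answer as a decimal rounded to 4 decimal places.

0.2159

For each hypothesis, P(data | H) works out to: P(data | box A) = (3/7)(4/7) = 0.2449; P(data | box B) = (11/12)(1/12) = 0.076389; P(data | box C) = (6/8)(2/8) = 0.1875; P(data | box D) = (4/5)(1/5) = 0.16; P(data | box E) = (1/11)(10/11) = 0.082645.
Weighting by the prior gives 1/13 · 0.2449 = 0.018838, 3/13 · 0.076389 = 0.017628, 2/13 · 0.1875 = 0.028846, 4/13 · 0.16 = 0.049231, 3/13 · 0.082645 = 0.019072; with total 0.13362.
So P(box C | data) = (0.028846) / (0.13362) = 0.21589.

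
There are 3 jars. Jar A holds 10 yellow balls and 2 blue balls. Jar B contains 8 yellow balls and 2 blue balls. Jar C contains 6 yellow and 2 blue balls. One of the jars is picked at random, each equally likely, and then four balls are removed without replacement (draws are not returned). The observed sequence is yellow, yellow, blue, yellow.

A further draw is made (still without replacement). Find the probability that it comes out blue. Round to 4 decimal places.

Compute the likelihood of the observed sequence for each case: P(data | jar A) = (10/12)(9/11)(2/10)(8/9) = 4/33; P(data | jar B) = (8/10)(7/9)(2/8)(6/7) = 2/15; P(data | jar C) = (6/8)(5/7)(2/6)(4/5) = 1/7.
Weighting by the prior gives 1/3 · 4/33 = 4/99, 1/3 · 2/15 = 2/45, 1/3 · 1/7 = 1/21; with total 51/385.
The posterior is then P(jar A | data) = 0.30501, P(jar B | data) = 0.33551, P(jar C | data) = 0.35948.
So P(blue next | data) = Σ P(blue next | H) P(H | data) = (1/8)(0.30501) + (1/6)(0.33551) + (1/4)(0.35948) = 0.18391.

0.1839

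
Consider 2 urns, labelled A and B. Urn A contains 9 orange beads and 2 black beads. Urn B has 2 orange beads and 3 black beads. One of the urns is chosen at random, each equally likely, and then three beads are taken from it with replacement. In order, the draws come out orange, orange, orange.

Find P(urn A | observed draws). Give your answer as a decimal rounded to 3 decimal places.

0.895

Compute the likelihood of the observed sequence for each case: P(data | urn A) = (9/11)(9/11)(9/11) = 0.54771; P(data | urn B) = (2/5)(2/5)(2/5) = 0.064.
Weighting by the prior gives 1/2 · 0.54771 = 0.27385, 1/2 · 0.064 = 0.032; with total 0.30585.
So P(urn A | data) = (0.27385) / (0.30585) = 0.89538.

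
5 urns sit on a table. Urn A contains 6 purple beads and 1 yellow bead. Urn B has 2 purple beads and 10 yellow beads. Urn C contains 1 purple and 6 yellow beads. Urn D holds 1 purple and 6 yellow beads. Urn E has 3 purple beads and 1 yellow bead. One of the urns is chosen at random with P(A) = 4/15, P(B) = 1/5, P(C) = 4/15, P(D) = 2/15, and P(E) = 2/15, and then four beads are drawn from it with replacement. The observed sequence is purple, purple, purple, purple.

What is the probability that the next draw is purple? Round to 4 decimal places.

For each hypothesis, P(data | H) works out to: P(data | urn A) = (6/7)(6/7)(6/7)(6/7) = 0.53978; P(data | urn B) = (2/12)(2/12)(2/12)(2/12) = 0.0007716; P(data | urn C) = (1/7)(1/7)(1/7)(1/7) = 0.00041649; P(data | urn D) = (1/7)(1/7)(1/7)(1/7) = 0.00041649; P(data | urn E) = (3/4)(3/4)(3/4)(3/4) = 0.31641.
The prior-weighted likelihoods are 4/15 · 0.53978 = 0.14394, 1/5 · 0.0007716 = 0.00015432, 4/15 · 0.00041649 = 0.00011106, 2/15 · 0.00041649 = 5.5532e-05, 2/15 · 0.31641 = 0.042188; these sum to 0.18645.
Dividing through by the total gives posterior P(urn A | data) = 0.77201, P(urn B | data) = 0.00082769, P(urn C | data) = 0.00059569, P(urn D | data) = 0.00029784, P(urn E | data) = 0.22627.
The predictive probability is P(purple next | data) = (6/7)(0.77201) + (1/6)(0.00082769) + (1/7)(0.00059569) + (1/7)(0.00029784) + (3/4)(0.22627) = 0.83169.

0.8317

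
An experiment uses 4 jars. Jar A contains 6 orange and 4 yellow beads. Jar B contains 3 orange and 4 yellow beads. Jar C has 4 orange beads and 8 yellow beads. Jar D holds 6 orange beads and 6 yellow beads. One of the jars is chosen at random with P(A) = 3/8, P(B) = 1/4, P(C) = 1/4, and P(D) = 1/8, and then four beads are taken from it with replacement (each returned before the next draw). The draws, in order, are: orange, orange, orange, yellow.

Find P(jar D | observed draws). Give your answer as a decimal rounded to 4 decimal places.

0.1356

For each hypothesis, P(data | H) works out to: P(data | jar A) = (6/10)(6/10)(6/10)(4/10) = 0.0864; P(data | jar B) = (3/7)(3/7)(3/7)(4/7) = 0.044981; P(data | jar C) = (4/12)(4/12)(4/12)(8/12) = 0.024691; P(data | jar D) = (6/12)(6/12)(6/12)(6/12) = 0.0625.
Weighting by the prior gives 3/8 · 0.0864 = 0.0324, 1/4 · 0.044981 = 0.011245, 1/4 · 0.024691 = 0.0061728, 1/8 · 0.0625 = 0.0078125; with total 0.057631.
So P(jar D | data) = (0.0078125) / (0.057631) = 0.13556.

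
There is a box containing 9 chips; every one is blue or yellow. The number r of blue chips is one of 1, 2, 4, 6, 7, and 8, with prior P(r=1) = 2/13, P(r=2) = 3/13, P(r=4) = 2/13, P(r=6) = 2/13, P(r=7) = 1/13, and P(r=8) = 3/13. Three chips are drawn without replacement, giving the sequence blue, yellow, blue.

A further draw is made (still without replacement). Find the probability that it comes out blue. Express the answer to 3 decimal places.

0.670

Compute the likelihood of the observed sequence for each case: P(data | r = 1) = (1/9)(8/8)(0/7) = 0; P(data | r = 2) = (2/9)(7/8)(1/7) = 1/36; P(data | r = 4) = (4/9)(5/8)(3/7) = 5/42; P(data | r = 6) = (6/9)(3/8)(5/7) = 5/28; P(data | r = 7) = (7/9)(2/8)(6/7) = 1/6; P(data | r = 8) = (8/9)(1/8)(7/7) = 1/9.
Weighting by the prior gives 2/13 · 0 = 0, 3/13 · 1/36 = 1/156, 2/13 · 5/42 = 5/273, 2/13 · 5/28 = 5/182, 1/13 · 1/6 = 1/78, 3/13 · 1/9 = 1/39; these sum to 33/364.
Dividing through by the total gives posterior P(r = 1 | data) = 0, P(r = 2 | data) = 7/99, P(r = 4 | data) = 20/99, P(r = 6 | data) = 10/33, P(r = 7 | data) = 14/99, P(r = 8 | data) = 28/99.
So P(blue next | data) = Σ P(blue next | H) P(H | data) = (0)(7/99) + (1/3)(20/99) + (2/3)(10/33) + (5/6)(14/99) + (1)(28/99) = 199/297.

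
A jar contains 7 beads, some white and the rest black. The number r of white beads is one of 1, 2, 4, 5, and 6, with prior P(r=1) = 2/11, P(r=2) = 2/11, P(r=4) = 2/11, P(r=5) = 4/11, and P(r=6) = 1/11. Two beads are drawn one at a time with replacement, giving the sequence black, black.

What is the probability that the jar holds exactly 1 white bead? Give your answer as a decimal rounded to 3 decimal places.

0.459

Under each hypothesis, the probability of the observed sequence is: P(data | r = 1) = (6/7)(6/7) = 36/49; P(data | r = 2) = (5/7)(5/7) = 25/49; P(data | r = 4) = (3/7)(3/7) = 9/49; P(data | r = 5) = (2/7)(2/7) = 4/49; P(data | r = 6) = (1/7)(1/7) = 1/49.
Multiplying each by its prior: 2/11 · 36/49 = 72/539, 2/11 · 25/49 = 50/539, 2/11 · 9/49 = 18/539, 4/11 · 4/49 = 16/539, 1/11 · 1/49 = 1/539; with total 157/539.
Therefore the posterior P(r = 1 | data) = (72/539) / (157/539) = 72/157.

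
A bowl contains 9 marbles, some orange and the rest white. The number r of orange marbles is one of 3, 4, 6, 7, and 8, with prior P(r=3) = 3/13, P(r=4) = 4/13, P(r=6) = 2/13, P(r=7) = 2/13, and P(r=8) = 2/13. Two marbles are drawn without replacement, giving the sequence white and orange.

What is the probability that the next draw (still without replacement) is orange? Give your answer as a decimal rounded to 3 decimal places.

0.539

Under each hypothesis, the probability of the observed sequence is: P(data | r = 3) = (6/9)(3/8) = 1/4; P(data | r = 4) = (5/9)(4/8) = 5/18; P(data | r = 6) = (3/9)(6/8) = 1/4; P(data | r = 7) = (2/9)(7/8) = 7/36; P(data | r = 8) = (1/9)(8/8) = 1/9.
The prior-weighted likelihoods are 3/13 · 1/4 = 3/52, 4/13 · 5/18 = 10/117, 2/13 · 1/4 = 1/26, 2/13 · 7/36 = 7/234, 2/13 · 1/9 = 2/117; summing to 107/468.
The posterior is then P(r = 3 | data) = 27/107, P(r = 4 | data) = 40/107, P(r = 6 | data) = 18/107, P(r = 7 | data) = 14/107, P(r = 8 | data) = 8/107.
So P(orange next | data) = Σ P(orange next | H) P(H | data) = (2/7)(27/107) + (3/7)(40/107) + (5/7)(18/107) + (6/7)(14/107) + (1)(8/107) = 404/749.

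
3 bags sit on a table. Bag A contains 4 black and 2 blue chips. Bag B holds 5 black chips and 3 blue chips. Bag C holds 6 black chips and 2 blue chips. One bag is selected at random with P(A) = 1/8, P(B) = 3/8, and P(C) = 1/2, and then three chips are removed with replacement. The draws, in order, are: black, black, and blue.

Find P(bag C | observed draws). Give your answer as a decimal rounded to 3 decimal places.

The likelihood of the observed sequence under each hypothesis: P(data | bag A) = (4/6)(4/6)(2/6) = 0.14815; P(data | bag B) = (5/8)(5/8)(3/8) = 0.14648; P(data | bag C) = (6/8)(6/8)(2/8) = 0.14062.
The prior-weighted likelihoods are 1/8 · 0.14815 = 0.018519, 3/8 · 0.14648 = 0.054932, 1/2 · 0.14062 = 0.070312; with total 0.14376.
By Bayes' rule, P(bag C | data) = (0.070312) / (0.14376) = 0.48909.

0.489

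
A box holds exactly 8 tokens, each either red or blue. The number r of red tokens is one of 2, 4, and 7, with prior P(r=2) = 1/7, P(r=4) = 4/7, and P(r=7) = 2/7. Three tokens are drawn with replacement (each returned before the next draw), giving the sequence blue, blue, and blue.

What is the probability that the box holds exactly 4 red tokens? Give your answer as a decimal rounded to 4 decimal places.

Under each hypothesis, the probability of the observed sequence is: P(data | r = 2) = (6/8)(6/8)(6/8) = 0.42188; P(data | r = 4) = (4/8)(4/8)(4/8) = 0.125; P(data | r = 7) = (1/8)(1/8)(1/8) = 0.0019531.
Weighting by the prior gives 1/7 · 0.42188 = 0.060268, 4/7 · 0.125 = 0.071429, 2/7 · 0.0019531 = 0.00055804; these sum to 0.13225.
So P(r = 4 | data) = (0.071429) / (0.13225) = 0.54008.

0.5401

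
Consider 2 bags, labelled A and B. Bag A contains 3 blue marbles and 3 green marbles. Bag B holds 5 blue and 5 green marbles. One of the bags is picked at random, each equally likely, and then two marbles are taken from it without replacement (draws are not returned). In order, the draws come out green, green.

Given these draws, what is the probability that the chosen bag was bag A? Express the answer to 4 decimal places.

0.4737

Under each hypothesis, the probability of the observed sequence is: P(data | bag A) = (3/6)(2/5) = 1/5; P(data | bag B) = (5/10)(4/9) = 2/9.
The prior-weighted likelihoods are 1/2 · 1/5 = 1/10, 1/2 · 2/9 = 1/9; with total 19/90.
Therefore the posterior P(bag A | data) = (1/10) / (19/90) = 9/19.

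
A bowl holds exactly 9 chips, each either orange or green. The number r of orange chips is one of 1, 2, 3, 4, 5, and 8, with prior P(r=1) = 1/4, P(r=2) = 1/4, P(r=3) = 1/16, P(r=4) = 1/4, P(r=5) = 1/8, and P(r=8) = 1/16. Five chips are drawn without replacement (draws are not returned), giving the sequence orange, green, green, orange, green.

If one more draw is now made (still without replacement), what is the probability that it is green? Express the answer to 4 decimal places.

The likelihood of the observed sequence under each hypothesis: P(data | r = 1) = (1/9)(8/8)(7/7)(0/6) = 0; P(data | r = 2) = (2/9)(7/8)(6/7)(1/6)(5/5) = 1/36; P(data | r = 3) = (3/9)(6/8)(5/7)(2/6)(4/5) = 1/21; P(data | r = 4) = (4/9)(5/8)(4/7)(3/6)(3/5) = 1/21; P(data | r = 5) = (5/9)(4/8)(3/7)(4/6)(2/5) = 2/63; P(data | r = 8) = (8/9)(1/8)(0/7) = 0.
The prior-weighted likelihoods are 1/4 · 0 = 0, 1/4 · 1/36 = 1/144, 1/16 · 1/21 = 1/336, 1/4 · 1/21 = 1/84, 1/8 · 2/63 = 1/252, 1/16 · 0 = 0; with total 13/504.
The posterior is then P(r = 1 | data) = 0, P(r = 2 | data) = 7/26, P(r = 3 | data) = 3/26, P(r = 4 | data) = 6/13, P(r = 5 | data) = 2/13, P(r = 8 | data) = 0.
The predictive probability is P(green next | data) = (1)(7/26) + (3/4)(3/26) + (1/2)(6/13) + (1/4)(2/13) = 5/8.

0.6250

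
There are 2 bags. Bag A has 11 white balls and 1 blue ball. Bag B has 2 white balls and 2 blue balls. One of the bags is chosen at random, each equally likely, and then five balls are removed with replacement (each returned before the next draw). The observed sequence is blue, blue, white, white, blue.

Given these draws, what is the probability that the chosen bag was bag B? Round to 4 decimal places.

0.9847

For each hypothesis, P(data | H) works out to: P(data | bag A) = (1/12)(1/12)(11/12)(11/12)(1/12) = 0.00048627; P(data | bag B) = (2/4)(2/4)(2/4)(2/4)(2/4) = 0.03125.
Weighting by the prior gives 1/2 · 0.00048627 = 0.00024314, 1/2 · 0.03125 = 0.015625; summing to 0.015868.
By Bayes' rule, P(bag B | data) = (0.015625) / (0.015868) = 0.98468.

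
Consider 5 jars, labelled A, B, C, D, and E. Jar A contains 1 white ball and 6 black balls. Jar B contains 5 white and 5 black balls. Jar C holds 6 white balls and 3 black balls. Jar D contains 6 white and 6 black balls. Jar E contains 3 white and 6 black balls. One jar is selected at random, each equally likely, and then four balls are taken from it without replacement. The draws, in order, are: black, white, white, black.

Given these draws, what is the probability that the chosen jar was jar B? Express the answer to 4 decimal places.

0.2895

For each hypothesis, P(data | H) works out to: P(data | jar A) = (6/7)(1/6)(0/5) = 0; P(data | jar B) = (5/10)(5/9)(4/8)(4/7) = 5/63; P(data | jar C) = (3/9)(6/8)(5/7)(2/6) = 5/84; P(data | jar D) = (6/12)(6/11)(5/10)(5/9) = 5/66; P(data | jar E) = (6/9)(3/8)(2/7)(5/6) = 5/84.
Weighting by the prior gives 1/5 · 0 = 0, 1/5 · 5/63 = 1/63, 1/5 · 5/84 = 1/84, 1/5 · 5/66 = 1/66, 1/5 · 5/84 = 1/84; with total 38/693.
So P(jar B | data) = (1/63) / (38/693) = 11/38.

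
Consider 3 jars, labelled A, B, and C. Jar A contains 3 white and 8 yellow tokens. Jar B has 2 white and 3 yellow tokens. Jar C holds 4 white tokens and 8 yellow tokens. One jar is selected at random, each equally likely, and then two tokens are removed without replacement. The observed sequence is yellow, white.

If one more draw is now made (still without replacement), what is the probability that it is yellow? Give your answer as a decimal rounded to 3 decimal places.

0.709

The likelihood of the observed sequence under each hypothesis: P(data | jar A) = (8/11)(3/10) = 12/55; P(data | jar B) = (3/5)(2/4) = 3/10; P(data | jar C) = (8/12)(4/11) = 8/33.
The prior-weighted likelihoods are 1/3 · 12/55 = 4/55, 1/3 · 3/10 = 1/10, 1/3 · 8/33 = 8/99; summing to 251/990.
Dividing through by the total gives posterior P(jar A | data) = 72/251, P(jar B | data) = 99/251, P(jar C | data) = 80/251.
Averaging over the posterior, P(yellow next | data) = (7/9)(72/251) + (2/3)(99/251) + (7/10)(80/251) = 178/251.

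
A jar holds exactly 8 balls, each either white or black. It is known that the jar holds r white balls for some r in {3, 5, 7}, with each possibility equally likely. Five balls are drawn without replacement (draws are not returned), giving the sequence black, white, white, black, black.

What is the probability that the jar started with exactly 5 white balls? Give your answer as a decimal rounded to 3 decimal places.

Under each hypothesis, the probability of the observed sequence is: P(data | r = 3) = (5/8)(3/7)(2/6)(4/5)(3/4) = 3/56; P(data | r = 5) = (3/8)(5/7)(4/6)(2/5)(1/4) = 1/56; P(data | r = 7) = (1/8)(7/7)(6/6)(0/5) = 0.
The prior-weighted likelihoods are 1/3 · 3/56 = 1/56, 1/3 · 1/56 = 1/168, 1/3 · 0 = 0; with total 1/42.
Hence P(r = 5 | data) = (1/168) / (1/42) = 1/4.

0.250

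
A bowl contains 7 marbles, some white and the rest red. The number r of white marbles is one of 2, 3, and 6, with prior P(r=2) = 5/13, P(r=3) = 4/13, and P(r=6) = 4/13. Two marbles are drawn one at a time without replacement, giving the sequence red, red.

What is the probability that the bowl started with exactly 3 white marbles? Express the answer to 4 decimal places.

Under each hypothesis, the probability of the observed sequence is: P(data | r = 2) = (5/7)(4/6) = 10/21; P(data | r = 3) = (4/7)(3/6) = 2/7; P(data | r = 6) = (1/7)(0/6) = 0.
Multiplying each by its prior: 5/13 · 10/21 = 50/273, 4/13 · 2/7 = 8/91, 4/13 · 0 = 0; summing to 74/273.
Hence P(r = 3 | data) = (8/91) / (74/273) = 12/37.

0.3243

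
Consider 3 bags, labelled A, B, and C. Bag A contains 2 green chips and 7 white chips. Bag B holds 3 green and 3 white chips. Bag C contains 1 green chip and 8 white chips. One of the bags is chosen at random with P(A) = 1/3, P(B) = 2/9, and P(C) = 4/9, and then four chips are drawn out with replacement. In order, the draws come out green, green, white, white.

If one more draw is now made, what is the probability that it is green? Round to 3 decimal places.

0.342

Compute the likelihood of the observed sequence for each case: P(data | bag A) = (2/9)(2/9)(7/9)(7/9) = 0.029873; P(data | bag B) = (3/6)(3/6)(3/6)(3/6) = 0.0625; P(data | bag C) = (1/9)(1/9)(8/9)(8/9) = 0.0097546.
Multiplying each by its prior: 1/3 · 0.029873 = 0.0099578, 2/9 · 0.0625 = 0.013889, 4/9 · 0.0097546 = 0.0043354; with total 0.028182.
The posterior is then P(bag A | data) = 0.35334, P(bag B | data) = 0.49283, P(bag C | data) = 0.15383.
The predictive probability is P(green next | data) = (2/9)(0.35334) + (1/2)(0.49283) + (1/9)(0.15383) = 0.34203.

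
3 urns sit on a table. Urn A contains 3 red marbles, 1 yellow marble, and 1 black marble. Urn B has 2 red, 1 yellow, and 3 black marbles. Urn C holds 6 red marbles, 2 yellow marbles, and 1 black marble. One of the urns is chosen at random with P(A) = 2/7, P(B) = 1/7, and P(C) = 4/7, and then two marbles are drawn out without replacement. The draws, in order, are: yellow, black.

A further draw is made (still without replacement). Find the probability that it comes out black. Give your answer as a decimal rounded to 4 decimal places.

The likelihood of the observed sequence under each hypothesis: P(data | urn A) = (1/5)(1/4) = 1/20; P(data | urn B) = (1/6)(3/5) = 1/10; P(data | urn C) = (2/9)(1/8) = 1/36.
The prior-weighted likelihoods are 2/7 · 1/20 = 1/70, 1/7 · 1/10 = 1/70, 4/7 · 1/36 = 1/63; with total 2/45.
The posterior is then P(urn A | data) = 9/28, P(urn B | data) = 9/28, P(urn C | data) = 5/14.
Averaging over the posterior, P(black next | data) = (0)(9/28) + (1/2)(9/28) + (0)(5/14) = 9/56.

0.1607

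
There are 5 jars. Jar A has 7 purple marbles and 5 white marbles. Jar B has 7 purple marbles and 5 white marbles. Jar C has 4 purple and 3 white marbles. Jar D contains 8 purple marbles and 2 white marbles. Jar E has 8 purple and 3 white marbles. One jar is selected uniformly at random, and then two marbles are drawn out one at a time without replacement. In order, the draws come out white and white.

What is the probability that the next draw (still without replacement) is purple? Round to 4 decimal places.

For each hypothesis, P(data | H) works out to: P(data | jar A) = (5/12)(4/11) = 0.15152; P(data | jar B) = (5/12)(4/11) = 0.15152; P(data | jar C) = (3/7)(2/6) = 0.14286; P(data | jar D) = (2/10)(1/9) = 0.022222; P(data | jar E) = (3/11)(2/10) = 0.054545.
Weighting by the prior gives 1/5 · 0.15152 = 0.030303, 1/5 · 0.15152 = 0.030303, 1/5 · 0.14286 = 0.028571, 1/5 · 0.022222 = 0.0044444, 1/5 · 0.054545 = 0.010909; these sum to 0.10453.
The posterior is then P(jar A | data) = 0.2899, P(jar B | data) = 0.2899, P(jar C | data) = 0.27333, P(jar D | data) = 0.042518, P(jar E | data) = 0.10436.
The predictive probability is P(purple next | data) = (7/10)(0.2899) + (7/10)(0.2899) + (4/5)(0.27333) + (1)(0.042518) + (8/9)(0.10436) = 0.7598.

0.7598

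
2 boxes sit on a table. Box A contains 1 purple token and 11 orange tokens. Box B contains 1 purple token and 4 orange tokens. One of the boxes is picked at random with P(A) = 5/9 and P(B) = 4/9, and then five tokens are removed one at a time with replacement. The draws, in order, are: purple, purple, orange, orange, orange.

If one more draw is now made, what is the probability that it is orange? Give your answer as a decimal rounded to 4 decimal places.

0.8287

Under each hypothesis, the probability of the observed sequence is: P(data | box A) = (1/12)(1/12)(11/12)(11/12)(11/12) = 0.005349; P(data | box B) = (1/5)(1/5)(4/5)(4/5)(4/5) = 0.02048.
Multiplying each by its prior: 5/9 · 0.005349 = 0.0029717, 4/9 · 0.02048 = 0.0091022; summing to 0.012074.
Dividing through by the total gives posterior P(box A | data) = 0.24612, P(box B | data) = 0.75388.
The predictive probability is P(orange next | data) = (11/12)(0.24612) + (4/5)(0.75388) = 0.82871.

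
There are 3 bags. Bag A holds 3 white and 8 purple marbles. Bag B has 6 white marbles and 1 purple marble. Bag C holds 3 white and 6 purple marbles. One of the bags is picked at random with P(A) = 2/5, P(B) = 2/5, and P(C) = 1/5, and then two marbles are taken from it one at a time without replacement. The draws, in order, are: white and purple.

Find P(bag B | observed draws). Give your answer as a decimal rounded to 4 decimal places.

0.2939

For each hypothesis, P(data | H) works out to: P(data | bag A) = (3/11)(8/10) = 0.21818; P(data | bag B) = (6/7)(1/6) = 0.14286; P(data | bag C) = (3/9)(6/8) = 0.25.
The prior-weighted likelihoods are 2/5 · 0.21818 = 0.087273, 2/5 · 0.14286 = 0.057143, 1/5 · 0.25 = 0.05; these sum to 0.19442.
Therefore the posterior P(bag B | data) = (0.057143) / (0.19442) = 0.29392.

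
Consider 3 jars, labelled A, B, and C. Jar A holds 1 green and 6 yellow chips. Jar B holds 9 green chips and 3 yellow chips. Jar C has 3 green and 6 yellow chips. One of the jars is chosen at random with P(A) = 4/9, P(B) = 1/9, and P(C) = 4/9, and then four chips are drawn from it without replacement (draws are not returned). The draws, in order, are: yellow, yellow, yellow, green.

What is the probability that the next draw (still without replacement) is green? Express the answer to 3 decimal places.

For each hypothesis, P(data | H) works out to: P(data | jar A) = (6/7)(5/6)(4/5)(1/4) = 0.14286; P(data | jar B) = (3/12)(2/11)(1/10)(9/9) = 0.0045455; P(data | jar C) = (6/9)(5/8)(4/7)(3/6) = 0.11905.
Weighting by the prior gives 4/9 · 0.14286 = 0.063492, 1/9 · 0.0045455 = 0.00050505, 4/9 · 0.11905 = 0.05291; with total 0.11691.
Dividing through by the total gives posterior P(jar A | data) = 0.5431, P(jar B | data) = 0.0043201, P(jar C | data) = 0.45258.
The predictive probability is P(green next | data) = (0)(0.5431) + (1)(0.0043201) + (2/5)(0.45258) = 0.18535.

0.185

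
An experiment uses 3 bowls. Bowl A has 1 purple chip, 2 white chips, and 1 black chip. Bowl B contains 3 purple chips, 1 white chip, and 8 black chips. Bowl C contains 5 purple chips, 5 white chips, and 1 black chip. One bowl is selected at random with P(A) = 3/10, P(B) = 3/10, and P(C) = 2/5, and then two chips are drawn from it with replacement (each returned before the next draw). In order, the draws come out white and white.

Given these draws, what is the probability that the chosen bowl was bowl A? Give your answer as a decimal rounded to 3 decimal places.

0.470

Compute the likelihood of the observed sequence for each case: P(data | bowl A) = (2/4)(2/4) = 0.25; P(data | bowl B) = (1/12)(1/12) = 0.0069444; P(data | bowl C) = (5/11)(5/11) = 0.20661.
The prior-weighted likelihoods are 3/10 · 0.25 = 0.075, 3/10 · 0.0069444 = 0.0020833, 2/5 · 0.20661 = 0.082645; with total 0.15973.
Hence P(bowl A | data) = (0.075) / (0.15973) = 0.46955.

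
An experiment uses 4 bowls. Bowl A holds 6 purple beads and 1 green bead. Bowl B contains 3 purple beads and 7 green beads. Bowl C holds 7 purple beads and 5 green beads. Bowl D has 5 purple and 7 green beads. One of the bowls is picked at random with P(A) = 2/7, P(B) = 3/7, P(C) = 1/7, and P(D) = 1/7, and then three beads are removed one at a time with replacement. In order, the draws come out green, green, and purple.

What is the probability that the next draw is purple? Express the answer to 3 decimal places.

For each hypothesis, P(data | H) works out to: P(data | bowl A) = (1/7)(1/7)(6/7) = 0.017493; P(data | bowl B) = (7/10)(7/10)(3/10) = 0.147; P(data | bowl C) = (5/12)(5/12)(7/12) = 0.10127; P(data | bowl D) = (7/12)(7/12)(5/12) = 0.14178.
The prior-weighted likelihoods are 2/7 · 0.017493 = 0.0049979, 3/7 · 0.147 = 0.063, 1/7 · 0.10127 = 0.014468, 1/7 · 0.14178 = 0.020255; with total 0.10272.
The posterior is then P(bowl A | data) = 0.048656, P(bowl B | data) = 0.61332, P(bowl C | data) = 0.14084, P(bowl D | data) = 0.19718.
So P(purple next | data) = Σ P(purple next | H) P(H | data) = (6/7)(0.048656) + (3/10)(0.61332) + (7/12)(0.14084) + (5/12)(0.19718) = 0.39002.

0.390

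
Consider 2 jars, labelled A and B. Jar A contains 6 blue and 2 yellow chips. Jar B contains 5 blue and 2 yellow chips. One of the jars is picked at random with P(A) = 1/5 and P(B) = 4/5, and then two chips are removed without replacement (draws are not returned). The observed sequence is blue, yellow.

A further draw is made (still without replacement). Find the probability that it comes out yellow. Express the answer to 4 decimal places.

0.1939

For each hypothesis, P(data | H) works out to: P(data | jar A) = (6/8)(2/7) = 3/14; P(data | jar B) = (5/7)(2/6) = 5/21.
Weighting by the prior gives 1/5 · 3/14 = 3/70, 4/5 · 5/21 = 4/21; these sum to 7/30.
Normalising, the posterior is P(jar A | data) = 9/49, P(jar B | data) = 40/49.
So P(yellow next | data) = Σ P(yellow next | H) P(H | data) = (1/6)(9/49) + (1/5)(40/49) = 19/98.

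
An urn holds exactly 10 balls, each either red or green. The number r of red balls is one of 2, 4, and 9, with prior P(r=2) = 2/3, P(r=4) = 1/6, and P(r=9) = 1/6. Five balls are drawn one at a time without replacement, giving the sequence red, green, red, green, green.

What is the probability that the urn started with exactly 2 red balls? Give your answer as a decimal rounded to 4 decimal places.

0.6512

For each hypothesis, P(data | H) works out to: P(data | r = 2) = (2/10)(8/9)(1/8)(7/7)(6/6) = 0.022222; P(data | r = 4) = (4/10)(6/9)(3/8)(5/7)(4/6) = 0.047619; P(data | r = 9) = (9/10)(1/9)(8/8)(0/7) = 0.
Weighting by the prior gives 2/3 · 0.022222 = 0.014815, 1/6 · 0.047619 = 0.0079365, 1/6 · 0 = 0; with total 0.022751.
So P(r = 2 | data) = (0.014815) / (0.022751) = 0.65116.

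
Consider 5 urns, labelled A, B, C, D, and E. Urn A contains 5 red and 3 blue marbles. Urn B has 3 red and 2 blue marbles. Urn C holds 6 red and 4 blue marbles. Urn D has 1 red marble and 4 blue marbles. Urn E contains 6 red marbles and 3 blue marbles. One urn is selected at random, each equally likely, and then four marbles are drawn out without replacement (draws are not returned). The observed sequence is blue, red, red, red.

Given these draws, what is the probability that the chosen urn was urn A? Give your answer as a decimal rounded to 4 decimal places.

0.2542

For each hypothesis, P(data | H) works out to: P(data | urn A) = (3/8)(5/7)(4/6)(3/5) = 3/28; P(data | urn B) = (2/5)(3/4)(2/3)(1/2) = 1/10; P(data | urn C) = (4/10)(6/9)(5/8)(4/7) = 2/21; P(data | urn D) = (4/5)(1/4)(0/3) = 0; P(data | urn E) = (3/9)(6/8)(5/7)(4/6) = 5/42.
Weighting by the prior gives 1/5 · 3/28 = 3/140, 1/5 · 1/10 = 1/50, 1/5 · 2/21 = 2/105, 1/5 · 0 = 0, 1/5 · 5/42 = 1/42; summing to 59/700.
Hence P(urn A | data) = (3/140) / (59/700) = 15/59.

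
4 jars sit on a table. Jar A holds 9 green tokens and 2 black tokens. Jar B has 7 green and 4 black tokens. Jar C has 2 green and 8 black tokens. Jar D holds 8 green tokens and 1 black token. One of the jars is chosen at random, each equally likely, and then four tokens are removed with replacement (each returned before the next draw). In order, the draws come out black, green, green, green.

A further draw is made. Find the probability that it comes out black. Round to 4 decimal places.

Compute the likelihood of the observed sequence for each case: P(data | jar A) = (2/11)(9/11)(9/11)(9/11) = 0.099583; P(data | jar B) = (4/11)(7/11)(7/11)(7/11) = 0.093709; P(data | jar C) = (8/10)(2/10)(2/10)(2/10) = 0.0064; P(data | jar D) = (1/9)(8/9)(8/9)(8/9) = 0.078037.
The prior-weighted likelihoods are 1/4 · 0.099583 = 0.024896, 1/4 · 0.093709 = 0.023427, 1/4 · 0.0064 = 0.0016, 1/4 · 0.078037 = 0.019509; summing to 0.069432.
The posterior is then P(jar A | data) = 0.35856, P(jar B | data) = 0.33741, P(jar C | data) = 0.023044, P(jar D | data) = 0.28098.
Averaging over the posterior, P(black next | data) = (2/11)(0.35856) + (4/11)(0.33741) + (4/5)(0.023044) + (1/9)(0.28098) = 0.23754.

0.2375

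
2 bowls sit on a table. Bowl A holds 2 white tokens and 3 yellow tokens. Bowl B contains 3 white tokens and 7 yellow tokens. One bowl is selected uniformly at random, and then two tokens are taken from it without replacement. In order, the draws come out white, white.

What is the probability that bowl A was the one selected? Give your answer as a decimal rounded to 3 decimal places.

0.600

For each hypothesis, P(data | H) works out to: P(data | bowl A) = (2/5)(1/4) = 1/10; P(data | bowl B) = (3/10)(2/9) = 1/15.
The prior-weighted likelihoods are 1/2 · 1/10 = 1/20, 1/2 · 1/15 = 1/30; with total 1/12.
So P(bowl A | data) = (1/20) / (1/12) = 3/5.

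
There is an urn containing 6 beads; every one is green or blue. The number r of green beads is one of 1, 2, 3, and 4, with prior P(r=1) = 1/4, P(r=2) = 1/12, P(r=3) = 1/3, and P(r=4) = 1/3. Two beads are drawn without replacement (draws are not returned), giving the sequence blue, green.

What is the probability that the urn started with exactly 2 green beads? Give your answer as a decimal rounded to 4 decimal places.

Compute the likelihood of the observed sequence for each case: P(data | r = 1) = (5/6)(1/5) = 1/6; P(data | r = 2) = (4/6)(2/5) = 4/15; P(data | r = 3) = (3/6)(3/5) = 3/10; P(data | r = 4) = (2/6)(4/5) = 4/15.
Multiplying each by its prior: 1/4 · 1/6 = 1/24, 1/12 · 4/15 = 1/45, 1/3 · 3/10 = 1/10, 1/3 · 4/15 = 4/45; these sum to 91/360.
Hence P(r = 2 | data) = (1/45) / (91/360) = 8/91.

0.0879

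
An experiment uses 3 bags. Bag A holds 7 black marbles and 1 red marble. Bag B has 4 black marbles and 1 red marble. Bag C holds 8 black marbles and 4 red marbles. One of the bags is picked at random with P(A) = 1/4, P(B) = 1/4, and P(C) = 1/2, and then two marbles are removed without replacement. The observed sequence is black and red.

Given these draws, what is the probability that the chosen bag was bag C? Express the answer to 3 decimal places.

Compute the likelihood of the observed sequence for each case: P(data | bag A) = (7/8)(1/7) = 0.125; P(data | bag B) = (4/5)(1/4) = 0.2; P(data | bag C) = (8/12)(4/11) = 0.24242.
The prior-weighted likelihoods are 1/4 · 0.125 = 0.03125, 1/4 · 0.2 = 0.05, 1/2 · 0.24242 = 0.12121; with total 0.20246.
Hence P(bag C | data) = (0.12121) / (0.20246) = 0.59869.

0.599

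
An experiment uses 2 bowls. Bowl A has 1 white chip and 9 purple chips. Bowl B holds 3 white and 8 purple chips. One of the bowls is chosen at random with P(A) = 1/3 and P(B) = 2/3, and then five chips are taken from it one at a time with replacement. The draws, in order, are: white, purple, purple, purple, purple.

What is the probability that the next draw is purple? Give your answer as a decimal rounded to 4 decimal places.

0.7792

Compute the likelihood of the observed sequence for each case: P(data | bowl A) = (1/10)(9/10)(9/10)(9/10)(9/10) = 0.06561; P(data | bowl B) = (3/11)(8/11)(8/11)(8/11)(8/11) = 0.076299.
The prior-weighted likelihoods are 1/3 · 0.06561 = 0.02187, 2/3 · 0.076299 = 0.050866; with total 0.072736.
Normalising, the posterior is P(bowl A | data) = 0.30068, P(bowl B | data) = 0.69932.
So P(purple next | data) = Σ P(purple next | H) P(H | data) = (9/10)(0.30068) + (8/11)(0.69932) = 0.77921.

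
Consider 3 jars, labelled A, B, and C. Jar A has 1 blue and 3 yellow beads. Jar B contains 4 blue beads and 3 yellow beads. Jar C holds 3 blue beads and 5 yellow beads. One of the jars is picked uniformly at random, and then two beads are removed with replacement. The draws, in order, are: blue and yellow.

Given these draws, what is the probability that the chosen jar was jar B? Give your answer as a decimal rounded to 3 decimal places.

Under each hypothesis, the probability of the observed sequence is: P(data | jar A) = (1/4)(3/4) = 0.1875; P(data | jar B) = (4/7)(3/7) = 0.2449; P(data | jar C) = (3/8)(5/8) = 0.23438.
Multiplying each by its prior: 1/3 · 0.1875 = 0.0625, 1/3 · 0.2449 = 0.081633, 1/3 · 0.23438 = 0.078125; with total 0.22226.
Therefore the posterior P(jar B | data) = (0.081633) / (0.22226) = 0.36729.

0.367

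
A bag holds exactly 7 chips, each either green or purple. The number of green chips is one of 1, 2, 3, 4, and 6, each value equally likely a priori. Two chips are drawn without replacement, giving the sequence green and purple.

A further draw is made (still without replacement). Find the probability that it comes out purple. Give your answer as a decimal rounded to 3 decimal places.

Under each hypothesis, the probability of the observed sequence is: P(data | r = 1) = (1/7)(6/6) = 1/7; P(data | r = 2) = (2/7)(5/6) = 5/21; P(data | r = 3) = (3/7)(4/6) = 2/7; P(data | r = 4) = (4/7)(3/6) = 2/7; P(data | r = 6) = (6/7)(1/6) = 1/7.
Multiplying each by its prior: 1/5 · 1/7 = 1/35, 1/5 · 5/21 = 1/21, 1/5 · 2/7 = 2/35, 1/5 · 2/7 = 2/35, 1/5 · 1/7 = 1/35; summing to 23/105.
The posterior is then P(r = 1 | data) = 3/23, P(r = 2 | data) = 5/23, P(r = 3 | data) = 6/23, P(r = 4 | data) = 6/23, P(r = 6 | data) = 3/23.
Averaging over the posterior, P(purple next | data) = (1)(3/23) + (4/5)(5/23) + (3/5)(6/23) + (2/5)(6/23) + (0)(3/23) = 13/23.

0.565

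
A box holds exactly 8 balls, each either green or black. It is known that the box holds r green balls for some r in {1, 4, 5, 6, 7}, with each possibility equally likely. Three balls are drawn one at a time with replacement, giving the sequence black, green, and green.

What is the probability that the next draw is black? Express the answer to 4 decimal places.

0.3385

Compute the likelihood of the observed sequence for each case: P(data | r = 1) = (7/8)(1/8)(1/8) = 0.013672; P(data | r = 4) = (4/8)(4/8)(4/8) = 0.125; P(data | r = 5) = (3/8)(5/8)(5/8) = 0.14648; P(data | r = 6) = (2/8)(6/8)(6/8) = 0.14062; P(data | r = 7) = (1/8)(7/8)(7/8) = 0.095703.
The prior-weighted likelihoods are 1/5 · 0.013672 = 0.0027344, 1/5 · 0.125 = 0.025, 1/5 · 0.14648 = 0.029297, 1/5 · 0.14062 = 0.028125, 1/5 · 0.095703 = 0.019141; with total 0.1043.
The posterior is then P(r = 1 | data) = 0.026217, P(r = 4 | data) = 0.2397, P(r = 5 | data) = 0.2809, P(r = 6 | data) = 0.26966, P(r = 7 | data) = 0.18352.
Averaging over the posterior, P(black next | data) = (7/8)(0.026217) + (1/2)(0.2397) + (3/8)(0.2809) + (1/4)(0.26966) + (1/8)(0.18352) = 0.33848.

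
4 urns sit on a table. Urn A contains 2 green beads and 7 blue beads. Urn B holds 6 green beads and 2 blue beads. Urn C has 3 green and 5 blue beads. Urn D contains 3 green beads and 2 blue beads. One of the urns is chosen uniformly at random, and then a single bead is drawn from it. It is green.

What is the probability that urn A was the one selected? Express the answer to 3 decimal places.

Compute the likelihood of this draw for each case: P(data | urn A) = (2/9) = 0.22222; P(data | urn B) = (6/8) = 0.75; P(data | urn C) = (3/8) = 0.375; P(data | urn D) = (3/5) = 0.6.
Multiplying each by its prior: 1/4 · 0.22222 = 0.055556, 1/4 · 0.75 = 0.1875, 1/4 · 0.375 = 0.09375, 1/4 · 0.6 = 0.15; these sum to 0.48681.
By Bayes' rule, P(urn A | data) = (0.055556) / (0.48681) = 0.11412.

0.114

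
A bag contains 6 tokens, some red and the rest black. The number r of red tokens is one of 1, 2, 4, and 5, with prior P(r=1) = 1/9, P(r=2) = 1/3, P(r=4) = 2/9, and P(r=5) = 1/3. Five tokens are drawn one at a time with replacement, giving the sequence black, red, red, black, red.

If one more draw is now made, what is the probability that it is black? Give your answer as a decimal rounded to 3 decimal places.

The likelihood of the observed sequence under each hypothesis: P(data | r = 1) = (5/6)(1/6)(1/6)(5/6)(1/6) = 0.003215; P(data | r = 2) = (4/6)(2/6)(2/6)(4/6)(2/6) = 0.016461; P(data | r = 4) = (2/6)(4/6)(4/6)(2/6)(4/6) = 0.032922; P(data | r = 5) = (1/6)(5/6)(5/6)(1/6)(5/6) = 0.016075.
Multiplying each by its prior: 1/9 · 0.003215 = 0.00035722, 1/3 · 0.016461 = 0.005487, 2/9 · 0.032922 = 0.007316, 1/3 · 0.016075 = 0.0053584; these sum to 0.018519.
Dividing through by the total gives posterior P(r = 1 | data) = 0.01929, P(r = 2 | data) = 0.2963, P(r = 4 | data) = 0.39506, P(r = 5 | data) = 0.28935.
The predictive probability is P(black next | data) = (5/6)(0.01929) + (2/3)(0.2963) + (1/3)(0.39506) + (1/6)(0.28935) = 0.39352.

0.394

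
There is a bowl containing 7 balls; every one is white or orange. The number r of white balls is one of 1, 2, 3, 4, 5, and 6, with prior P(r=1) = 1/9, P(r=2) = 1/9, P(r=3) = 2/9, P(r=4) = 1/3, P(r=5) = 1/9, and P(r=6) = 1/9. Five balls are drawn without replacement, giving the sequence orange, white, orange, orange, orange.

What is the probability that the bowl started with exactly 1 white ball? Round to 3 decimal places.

0.484

For each hypothesis, P(data | H) works out to: P(data | r = 1) = (6/7)(1/6)(5/5)(4/4)(3/3) = 1/7; P(data | r = 2) = (5/7)(2/6)(4/5)(3/4)(2/3) = 2/21; P(data | r = 3) = (4/7)(3/6)(3/5)(2/4)(1/3) = 1/35; P(data | r = 4) = (3/7)(4/6)(2/5)(1/4)(0/3) = 0; P(data | r = 5) = (2/7)(5/6)(1/5)(0/4) = 0; P(data | r = 6) = (1/7)(6/6)(0/5) = 0.
The prior-weighted likelihoods are 1/9 · 1/7 = 1/63, 1/9 · 2/21 = 2/189, 2/9 · 1/35 = 2/315, 1/3 · 0 = 0, 1/9 · 0 = 0, 1/9 · 0 = 0; these sum to 31/945.
By Bayes' rule, P(r = 1 | data) = (1/63) / (31/945) = 15/31.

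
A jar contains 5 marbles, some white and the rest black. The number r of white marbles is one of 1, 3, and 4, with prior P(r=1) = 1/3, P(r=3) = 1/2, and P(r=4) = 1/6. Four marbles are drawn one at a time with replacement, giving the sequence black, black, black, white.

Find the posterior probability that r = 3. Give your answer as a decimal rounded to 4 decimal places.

0.3529

Under each hypothesis, the probability of the observed sequence is: P(data | r = 1) = (4/5)(4/5)(4/5)(1/5) = 0.1024; P(data | r = 3) = (2/5)(2/5)(2/5)(3/5) = 0.0384; P(data | r = 4) = (1/5)(1/5)(1/5)(4/5) = 0.0064.
The prior-weighted likelihoods are 1/3 · 0.1024 = 0.034133, 1/2 · 0.0384 = 0.0192, 1/6 · 0.0064 = 0.0010667; summing to 0.0544.
Therefore the posterior P(r = 3 | data) = (0.0192) / (0.0544) = 0.35294.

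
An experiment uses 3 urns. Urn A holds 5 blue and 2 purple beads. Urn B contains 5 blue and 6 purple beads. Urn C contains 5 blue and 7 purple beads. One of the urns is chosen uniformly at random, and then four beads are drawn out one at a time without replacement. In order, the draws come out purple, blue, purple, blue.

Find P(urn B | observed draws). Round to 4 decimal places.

Compute the likelihood of the observed sequence for each case: P(data | urn A) = (2/7)(5/6)(1/5)(4/4) = 0.047619; P(data | urn B) = (6/11)(5/10)(5/9)(4/8) = 0.075758; P(data | urn C) = (7/12)(5/11)(6/10)(4/9) = 0.070707.
The prior-weighted likelihoods are 1/3 · 0.047619 = 0.015873, 1/3 · 0.075758 = 0.025253, 1/3 · 0.070707 = 0.023569; with total 0.064695.
Therefore the posterior P(urn B | data) = (0.025253) / (0.064695) = 0.39033.

0.3903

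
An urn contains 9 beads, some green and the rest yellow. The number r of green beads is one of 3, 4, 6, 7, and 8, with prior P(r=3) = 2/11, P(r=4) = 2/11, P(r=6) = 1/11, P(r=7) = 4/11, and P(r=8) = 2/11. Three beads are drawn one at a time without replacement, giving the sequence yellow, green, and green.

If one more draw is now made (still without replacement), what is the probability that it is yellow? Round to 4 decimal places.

The likelihood of the observed sequence under each hypothesis: P(data | r = 3) = (6/9)(3/8)(2/7) = 0.071429; P(data | r = 4) = (5/9)(4/8)(3/7) = 0.11905; P(data | r = 6) = (3/9)(6/8)(5/7) = 0.17857; P(data | r = 7) = (2/9)(7/8)(6/7) = 0.16667; P(data | r = 8) = (1/9)(8/8)(7/7) = 0.11111.
The prior-weighted likelihoods are 2/11 · 0.071429 = 0.012987, 2/11 · 0.11905 = 0.021645, 1/11 · 0.17857 = 0.016234, 4/11 · 0.16667 = 0.060606, 2/11 · 0.11111 = 0.020202; these sum to 0.13167.
The posterior is then P(r = 3 | data) = 0.09863, P(r = 4 | data) = 0.16438, P(r = 6 | data) = 0.12329, P(r = 7 | data) = 0.46027, P(r = 8 | data) = 0.15342.
The predictive probability is P(yellow next | data) = (5/6)(0.09863) + (2/3)(0.16438) + (1/3)(0.12329) + (1/6)(0.46027) + (0)(0.15342) = 0.30959.

0.3096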